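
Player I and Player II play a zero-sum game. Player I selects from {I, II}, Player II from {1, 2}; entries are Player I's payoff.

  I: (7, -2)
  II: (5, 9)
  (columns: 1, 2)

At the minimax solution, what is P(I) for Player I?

Row minima: I → -2, II → 5; maximin = 5.
Column maxima: 1 → 7, 2 → 9; minimax = 7.
5 ≠ 7, so there is no saddle point; optimal play is mixed.
Let Player I play I with probability p. Expected payoff against 1: 7p + 5(1−p) = 2p + 5; against 2: (-2)p + 9(1−p) = −11p + 9.
Setting these equal: 2p + 5 = −11p + 9 ⇒ 13p = 4 ⇒ p = 4/13, and the value is (2)·(4/13) + 5 = 73/13.
For Player II: with q = P(1), equating I's and II's payoffs gives 9q − 2 = −4q + 9 ⇒ q = 11/13.

4/13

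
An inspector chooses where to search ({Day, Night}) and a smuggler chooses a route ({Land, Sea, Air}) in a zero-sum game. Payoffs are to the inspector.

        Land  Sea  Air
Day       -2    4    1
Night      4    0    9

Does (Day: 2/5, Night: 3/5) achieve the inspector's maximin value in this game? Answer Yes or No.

Against Land this mix gives (2/5)·(-2) + (3/5)·4 = 8/5.
Against Sea this mix gives (2/5)·4 + (3/5)·0 = 8/5.
Against Air this mix gives (2/5)·1 + (3/5)·9 = 29/5.
All of the smuggler's active replies (Land, Sea) yield 8/5, and no column does worse for the inspector. The mix makes the smuggler indifferent and guarantees 8/5, so it is optimal.

Yes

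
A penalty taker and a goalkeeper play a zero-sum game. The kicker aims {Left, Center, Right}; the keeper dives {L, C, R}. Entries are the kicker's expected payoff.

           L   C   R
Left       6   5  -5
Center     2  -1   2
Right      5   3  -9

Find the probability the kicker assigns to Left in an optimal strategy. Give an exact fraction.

Row minima: Left → -5, Center → -1, Right → -9; maximin = -1.
Column maxima: L → 6, C → 5, R → 2; minimax = 2.
-1 ≠ 2, so there is no saddle point; optimal play is mixed.
Right is strictly dominated by Left, so the kicker never plays it.
L is strictly dominated by C (it gives the kicker strictly more in every row), so the keeper never plays it.
On the remaining 2×2 (Left, Center vs C, R):
Let the kicker play Left with probability p. Expected payoff against C: 5p + (-1)(1−p) = 6p − 1; against R: (-5)p + 2(1−p) = −7p + 2.
Setting these equal: 6p − 1 = −7p + 2 ⇒ 13p = 3 ⇒ p = 3/13, and the value is (6)·(3/13) − 1 = 5/13.
For the keeper: with q = P(C), equating Left's and Center's payoffs gives 10q − 5 = −3q + 2 ⇒ q = 7/13.

3/13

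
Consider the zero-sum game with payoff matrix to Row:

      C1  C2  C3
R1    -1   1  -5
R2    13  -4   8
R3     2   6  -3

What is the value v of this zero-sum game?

Row minima: R1 → -5, R2 → -4, R3 → -3; maximin = -3.
Column maxima: C1 → 13, C2 → 6, C3 → 8; minimax = 6.
-3 ≠ 6, so there is no saddle point; optimal play is mixed.
R1 is strictly dominated by R3, so Row never plays it.
C1 is strictly dominated by C3 (it gives Row strictly more in every row), so Column never plays it.
On the remaining 2×2 (R2, R3 vs C2, C3):
Let Row play R2 with probability p. Expected payoff against C2: (-4)p + 6(1−p) = −10p + 6; against C3: 8p + (-3)(1−p) = 11p − 3.
Setting these equal: −10p + 6 = 11p − 3 ⇒ −21p = -9 ⇒ p = 3/7, and the value is (-10)·(3/7) + 6 = 12/7.
For Column: with q = P(C2), equating R2's and R3's payoffs gives −12q + 8 = 9q − 3 ⇒ q = 11/21.

12/7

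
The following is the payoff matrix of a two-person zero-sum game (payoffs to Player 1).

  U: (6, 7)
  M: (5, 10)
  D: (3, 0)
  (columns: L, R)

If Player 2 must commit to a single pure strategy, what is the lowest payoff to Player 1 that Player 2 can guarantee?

Column maxima: L → 6, R → 10.
The smallest of these is 6.

6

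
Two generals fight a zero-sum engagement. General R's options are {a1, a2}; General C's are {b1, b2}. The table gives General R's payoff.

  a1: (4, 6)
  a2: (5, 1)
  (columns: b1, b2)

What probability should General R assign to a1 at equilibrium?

Row minima: a1 → 4, a2 → 1; maximin = 4.
Column maxima: b1 → 5, b2 → 6; minimax = 5.
4 ≠ 5, so there is no saddle point; optimal play is mixed.
Let General R play a1 with probability p. Expected payoff against b1: 4p + 5(1−p) = −p + 5; against b2: 6p + 1(1−p) = 5p + 1.
Setting these equal: −p + 5 = 5p + 1 ⇒ −6p = -4 ⇒ p = 2/3, and the value is (-1)·(2/3) + 5 = 13/3.
For General C: with q = P(b1), equating a1's and a2's payoffs gives −2q + 6 = 4q + 1 ⇒ q = 5/6.

2/3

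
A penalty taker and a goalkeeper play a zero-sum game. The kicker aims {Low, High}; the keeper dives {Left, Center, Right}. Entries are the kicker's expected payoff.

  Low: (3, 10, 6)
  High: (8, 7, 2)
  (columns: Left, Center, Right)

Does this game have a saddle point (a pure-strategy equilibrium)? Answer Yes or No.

No

Row minima: Low → 3, High → 2; maximin = 3.
Column maxima: Left → 8, Center → 10, Right → 6; minimax = 6.
3 ≠ 6, so no pure-strategy equilibrium exists.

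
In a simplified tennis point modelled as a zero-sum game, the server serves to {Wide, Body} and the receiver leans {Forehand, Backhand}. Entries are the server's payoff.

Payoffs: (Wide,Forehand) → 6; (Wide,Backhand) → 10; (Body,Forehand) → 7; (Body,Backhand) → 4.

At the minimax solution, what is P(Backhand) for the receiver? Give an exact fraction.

1/7

Row minima: Wide → 6, Body → 4; maximin = 6.
Column maxima: Forehand → 7, Backhand → 10; minimax = 7.
6 ≠ 7, so there is no saddle point; optimal play is mixed.
Let the server play Wide with probability p. Expected payoff against Forehand: 6p + 7(1−p) = −p + 7; against Backhand: 10p + 4(1−p) = 6p + 4.
Setting these equal: −p + 7 = 6p + 4 ⇒ −7p = -3 ⇒ p = 3/7, and the value is (-1)·(3/7) + 7 = 46/7.
For the receiver: with q = P(Forehand), equating Wide's and Body's payoffs gives −4q + 10 = 3q + 4 ⇒ q = 6/7.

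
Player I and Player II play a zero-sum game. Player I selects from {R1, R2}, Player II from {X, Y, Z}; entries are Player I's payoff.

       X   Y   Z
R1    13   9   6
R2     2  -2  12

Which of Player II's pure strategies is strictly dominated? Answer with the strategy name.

Y holds Player I's payoff strictly below X in every row: 9 < 13, -2 < 2.
So X is strictly dominated for Player II.

X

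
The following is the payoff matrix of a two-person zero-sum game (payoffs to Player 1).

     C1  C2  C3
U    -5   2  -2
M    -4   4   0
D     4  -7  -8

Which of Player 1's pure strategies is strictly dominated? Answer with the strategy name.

M gives a strictly higher payoff than U against every column: -4 > -5, 4 > 2, 0 > -2.
So U is strictly dominated and Player 1 never plays it.

U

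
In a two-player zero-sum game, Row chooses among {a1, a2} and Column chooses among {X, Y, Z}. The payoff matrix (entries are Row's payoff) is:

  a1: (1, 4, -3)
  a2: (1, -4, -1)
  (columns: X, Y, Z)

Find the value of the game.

-8/5

Row minima: a1 → -3, a2 → -4; maximin = -3.
Column maxima: X → 1, Y → 4, Z → -1; minimax = -1.
-3 ≠ -1, so there is no saddle point; optimal play is mixed.
X is strictly dominated by Z (it gives Row strictly more in every row), so Column never plays it.
On the remaining 2×2 (a1, a2 vs Y, Z):
Let Row play a1 with probability p. Expected payoff against Y: 4p + (-4)(1−p) = 8p − 4; against Z: (-3)p + (-1)(1−p) = −2p − 1.
Setting these equal: 8p − 4 = −2p − 1 ⇒ 10p = 3 ⇒ p = 3/10, and the value is (8)·(3/10) − 4 = -8/5.
For Column: with q = P(Y), equating a1's and a2's payoffs gives 7q − 3 = −3q − 1 ⇒ q = 1/5.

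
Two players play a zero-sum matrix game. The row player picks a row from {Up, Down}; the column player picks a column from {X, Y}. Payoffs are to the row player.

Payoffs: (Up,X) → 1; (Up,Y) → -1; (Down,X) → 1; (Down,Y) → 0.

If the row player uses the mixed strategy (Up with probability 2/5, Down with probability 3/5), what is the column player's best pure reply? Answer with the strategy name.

Y

If the column player plays X, the row player's expected payoff is (2/5)·1 + (3/5)·1 = 1.
If the column player plays Y, the row player's expected payoff is (2/5)·(-1) + (3/5)·0 = -2/5.
The column player minimizes the row player's payoff; the smallest is -2/5, so the best response is Y.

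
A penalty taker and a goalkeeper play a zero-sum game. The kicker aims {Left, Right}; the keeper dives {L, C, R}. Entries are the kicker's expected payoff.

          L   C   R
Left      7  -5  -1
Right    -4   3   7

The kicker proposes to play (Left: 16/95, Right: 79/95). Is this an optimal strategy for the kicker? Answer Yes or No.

No

Against L this mix gives (16/95)·7 + (79/95)·(-4) = -204/95.
Against C this mix gives (16/95)·(-5) + (79/95)·3 = 157/95.
Against R this mix gives (16/95)·(-1) + (79/95)·7 = 537/95.
The keeper will play L, holding the kicker to -204/95. Shifting weight toward the row that does better against L would raise this floor (the equalizing mix achieves 1/19 against both L and C), so the proposed strategy is not optimal.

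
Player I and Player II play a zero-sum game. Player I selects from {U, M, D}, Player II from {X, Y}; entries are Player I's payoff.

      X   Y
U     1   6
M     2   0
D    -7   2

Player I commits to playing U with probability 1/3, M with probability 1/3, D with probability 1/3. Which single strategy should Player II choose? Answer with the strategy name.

X

If Player II plays X, Player I's expected payoff is (1/3)·1 + (1/3)·2 + (1/3)·(-7) = -4/3.
If Player II plays Y, Player I's expected payoff is (1/3)·6 + (1/3)·0 + (1/3)·2 = 8/3.
Player II minimizes Player I's payoff; the smallest is -4/3, so the best response is X.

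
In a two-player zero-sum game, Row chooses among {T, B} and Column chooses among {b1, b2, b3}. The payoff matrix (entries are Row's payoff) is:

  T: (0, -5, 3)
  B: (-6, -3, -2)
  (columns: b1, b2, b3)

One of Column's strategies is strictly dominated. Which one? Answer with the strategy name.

b1 holds Row's payoff strictly below b3 in every row: 0 < 3, -6 < -2.
So b3 is strictly dominated for Column.

b3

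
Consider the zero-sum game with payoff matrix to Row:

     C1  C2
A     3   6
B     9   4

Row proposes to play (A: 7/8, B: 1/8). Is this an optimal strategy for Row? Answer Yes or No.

Against C1 this mix gives (7/8)·3 + (1/8)·9 = 15/4.
Against C2 this mix gives (7/8)·6 + (1/8)·4 = 23/4.
Column will play C1, holding Row to 15/4. Shifting weight toward the row that does better against C1 would raise this floor (the equalizing mix achieves 21/4 against both C1 and C2), so the proposed strategy is not optimal.

No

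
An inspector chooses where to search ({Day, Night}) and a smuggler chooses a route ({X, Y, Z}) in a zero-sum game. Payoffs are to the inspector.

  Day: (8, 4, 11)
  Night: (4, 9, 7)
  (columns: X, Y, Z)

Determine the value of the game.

Row minima: Day → 4, Night → 4; maximin = 4.
Column maxima: X → 8, Y → 9, Z → 11; minimax = 8.
4 ≠ 8, so there is no saddle point; optimal play is mixed.
Z is strictly dominated by X (it gives the inspector strictly more in every row), so the smuggler never plays it.
On the remaining 2×2 (Day, Night vs X, Y):
Let the inspector play Day with probability p. Expected payoff against X: 8p + 4(1−p) = 4p + 4; against Y: 4p + 9(1−p) = −5p + 9.
Setting these equal: 4p + 4 = −5p + 9 ⇒ 9p = 5 ⇒ p = 5/9, and the value is (4)·(5/9) + 4 = 56/9.
For the smuggler: with q = P(X), equating Day's and Night's payoffs gives 4q + 4 = −5q + 9 ⇒ q = 5/9.

56/9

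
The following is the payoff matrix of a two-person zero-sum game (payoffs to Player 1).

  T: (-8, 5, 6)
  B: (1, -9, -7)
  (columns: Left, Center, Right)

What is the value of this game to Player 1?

-67/23

Row minima: T → -8, B → -9; maximin = -8.
Column maxima: Left → 1, Center → 5, Right → 6; minimax = 1.
-8 ≠ 1, so there is no saddle point; optimal play is mixed.
Right is strictly dominated by Center (it gives Player 1 strictly more in every row), so Player 2 never plays it.
On the remaining 2×2 (T, B vs Left, Center):
Let Player 1 play T with probability p. Expected payoff against Left: (-8)p + 1(1−p) = −9p + 1; against Center: 5p + (-9)(1−p) = 14p − 9.
Setting these equal: −9p + 1 = 14p − 9 ⇒ −23p = -10 ⇒ p = 10/23, and the value is (-9)·(10/23) + 1 = -67/23.
For Player 2: with q = P(Left), equating T's and B's payoffs gives −13q + 5 = 10q − 9 ⇒ q = 14/23.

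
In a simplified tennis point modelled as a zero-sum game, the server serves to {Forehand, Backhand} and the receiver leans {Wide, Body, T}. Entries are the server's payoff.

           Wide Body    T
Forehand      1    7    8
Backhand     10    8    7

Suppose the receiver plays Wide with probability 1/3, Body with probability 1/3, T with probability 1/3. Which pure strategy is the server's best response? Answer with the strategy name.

Expected payoff of Forehand: (1/3)·1 + (1/3)·7 + (1/3)·8 = 16/3.
Expected payoff of Backhand: (1/3)·10 + (1/3)·8 + (1/3)·7 = 25/3.
The largest is 25/3, so the server's best response is Backhand.

Backhand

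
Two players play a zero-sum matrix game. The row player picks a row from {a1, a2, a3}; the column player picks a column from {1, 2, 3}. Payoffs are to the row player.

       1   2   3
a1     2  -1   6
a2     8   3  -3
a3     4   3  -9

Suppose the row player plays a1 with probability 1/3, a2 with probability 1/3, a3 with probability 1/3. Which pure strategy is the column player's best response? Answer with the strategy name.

If the column player plays 1, the row player's expected payoff is (1/3)·2 + (1/3)·8 + (1/3)·4 = 14/3.
If the column player plays 2, the row player's expected payoff is (1/3)·(-1) + (1/3)·3 + (1/3)·3 = 5/3.
If the column player plays 3, the row player's expected payoff is (1/3)·6 + (1/3)·(-3) + (1/3)·(-9) = -2.
The column player minimizes the row player's payoff; the smallest is -2, so the best response is 3.

3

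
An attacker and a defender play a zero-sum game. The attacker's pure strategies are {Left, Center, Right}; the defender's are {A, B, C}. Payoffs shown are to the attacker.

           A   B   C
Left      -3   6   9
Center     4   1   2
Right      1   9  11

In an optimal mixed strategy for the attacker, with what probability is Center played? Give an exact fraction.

Row minima: Left → -3, Center → 1, Right → 1; maximin = 1.
Column maxima: A → 4, B → 9, C → 11; minimax = 4.
1 ≠ 4, so there is no saddle point; optimal play is mixed.
Left is strictly dominated by Right, so the attacker never plays it.
C is strictly dominated by B (it gives the attacker strictly more in every row), so the defender never plays it.
On the remaining 2×2 (Center, Right vs A, B):
Let the attacker play Center with probability p. Expected payoff against A: 4p + 1(1−p) = 3p + 1; against B: 1p + 9(1−p) = −8p + 9.
Setting these equal: 3p + 1 = −8p + 9 ⇒ 11p = 8 ⇒ p = 8/11, and the value is (3)·(8/11) + 1 = 35/11.
For the defender: with q = P(A), equating Center's and Right's payoffs gives 3q + 1 = −8q + 9 ⇒ q = 8/11.

8/11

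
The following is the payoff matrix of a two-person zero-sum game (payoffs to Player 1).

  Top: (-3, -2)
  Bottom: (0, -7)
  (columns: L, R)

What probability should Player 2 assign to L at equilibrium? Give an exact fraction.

5/8

Row minima: Top → -3, Bottom → -7; maximin = -3.
Column maxima: L → 0, R → -2; minimax = -2.
-3 ≠ -2, so there is no saddle point; optimal play is mixed.
Let Player 1 play Top with probability p. Expected payoff against L: (-3)p + 0(1−p) = −3p; against R: (-2)p + (-7)(1−p) = 5p − 7.
Setting these equal: −3p = 5p − 7 ⇒ −8p = -7 ⇒ p = 7/8, and the value is (-3)·(7/8) = -21/8.
For Player 2: with q = P(L), equating Top's and Bottom's payoffs gives −q − 2 = 7q − 7 ⇒ q = 5/8.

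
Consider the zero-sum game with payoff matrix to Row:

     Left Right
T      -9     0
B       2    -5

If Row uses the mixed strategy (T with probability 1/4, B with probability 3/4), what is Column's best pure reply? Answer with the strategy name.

Right

If Column plays Left, Row's expected payoff is (1/4)·(-9) + (3/4)·2 = -3/4.
If Column plays Right, Row's expected payoff is (1/4)·0 + (3/4)·(-5) = -15/4.
Column minimizes Row's payoff; the smallest is -15/4, so the best response is Right.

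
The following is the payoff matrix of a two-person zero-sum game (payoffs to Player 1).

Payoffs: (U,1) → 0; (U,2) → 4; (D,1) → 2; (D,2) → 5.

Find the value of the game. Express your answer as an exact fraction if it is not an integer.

2

Row minima: U → 0, D → 2; maximin = 2.
Column maxima: 1 → 2, 2 → 5; minimax = 2.
Since maximin = minimax = 2, there is a saddle point and the value is 2.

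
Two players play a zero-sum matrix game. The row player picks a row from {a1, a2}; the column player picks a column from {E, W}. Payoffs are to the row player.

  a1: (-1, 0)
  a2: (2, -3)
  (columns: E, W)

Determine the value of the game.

-1/2

Row minima: a1 → -1, a2 → -3; maximin = -1.
Column maxima: E → 2, W → 0; minimax = 0.
-1 ≠ 0, so there is no saddle point; optimal play is mixed.
Let the row player play a1 with probability p. Expected payoff against E: (-1)p + 2(1−p) = −3p + 2; against W: 0p + (-3)(1−p) = 3p − 3.
Setting these equal: −3p + 2 = 3p − 3 ⇒ −6p = -5 ⇒ p = 5/6, and the value is (-3)·(5/6) + 2 = -1/2.
For the column player: with q = P(E), equating a1's and a2's payoffs gives −q = 5q − 3 ⇒ q = 1/2.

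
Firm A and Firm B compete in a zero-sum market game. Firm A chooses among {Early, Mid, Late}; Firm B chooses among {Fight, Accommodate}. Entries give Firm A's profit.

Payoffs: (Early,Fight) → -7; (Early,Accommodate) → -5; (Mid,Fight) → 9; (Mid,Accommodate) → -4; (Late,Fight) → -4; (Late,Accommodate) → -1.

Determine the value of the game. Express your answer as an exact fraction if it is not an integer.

Row minima: Early → -7, Mid → -4, Late → -4; maximin = -4.
Column maxima: Fight → 9, Accommodate → -1; minimax = -1.
-4 ≠ -1, so there is no saddle point; optimal play is mixed.
Early is strictly dominated by Mid, so Firm A never plays it.
On the remaining 2×2 (Mid, Late vs Fight, Accommodate):
Let Firm A play Mid with probability p. Expected payoff against Fight: 9p + (-4)(1−p) = 13p − 4; against Accommodate: (-4)p + (-1)(1−p) = −3p − 1.
Setting these equal: 13p − 4 = −3p − 1 ⇒ 16p = 3 ⇒ p = 3/16, and the value is (13)·(3/16) − 4 = -25/16.
For Firm B: with q = P(Fight), equating Mid's and Late's payoffs gives 13q − 4 = −3q − 1 ⇒ q = 3/16.

-25/16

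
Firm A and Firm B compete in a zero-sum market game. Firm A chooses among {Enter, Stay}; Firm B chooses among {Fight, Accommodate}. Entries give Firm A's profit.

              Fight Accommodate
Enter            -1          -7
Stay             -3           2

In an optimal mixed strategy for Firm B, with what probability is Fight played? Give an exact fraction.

Row minima: Enter → -7, Stay → -3; maximin = -3.
Column maxima: Fight → -1, Accommodate → 2; minimax = -1.
-3 ≠ -1, so there is no saddle point; optimal play is mixed.
Let Firm A play Enter with probability p. Expected payoff against Fight: (-1)p + (-3)(1−p) = 2p − 3; against Accommodate: (-7)p + 2(1−p) = −9p + 2.
Setting these equal: 2p − 3 = −9p + 2 ⇒ 11p = 5 ⇒ p = 5/11, and the value is (2)·(5/11) − 3 = -23/11.
For Firm B: with q = P(Fight), equating Enter's and Stay's payoffs gives 6q − 7 = −5q + 2 ⇒ q = 9/11.

9/11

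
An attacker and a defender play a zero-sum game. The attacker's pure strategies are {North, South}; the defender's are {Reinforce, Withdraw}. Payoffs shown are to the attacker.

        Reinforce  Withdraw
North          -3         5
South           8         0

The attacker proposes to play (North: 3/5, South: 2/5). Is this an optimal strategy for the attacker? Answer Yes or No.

Against Reinforce this mix gives (3/5)·(-3) + (2/5)·8 = 7/5.
Against Withdraw this mix gives (3/5)·5 + (2/5)·0 = 3.
The defender will play Reinforce, holding the attacker to 7/5. Shifting weight toward the row that does better against Reinforce would raise this floor (the equalizing mix achieves 5/2 against both Reinforce and Withdraw), so the proposed strategy is not optimal.

No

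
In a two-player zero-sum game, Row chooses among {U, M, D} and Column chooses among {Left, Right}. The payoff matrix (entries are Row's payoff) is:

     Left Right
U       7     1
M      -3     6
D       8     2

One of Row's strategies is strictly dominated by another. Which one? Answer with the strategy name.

U

D gives a strictly higher payoff than U against every column: 8 > 7, 2 > 1.
So U is strictly dominated and Row never plays it.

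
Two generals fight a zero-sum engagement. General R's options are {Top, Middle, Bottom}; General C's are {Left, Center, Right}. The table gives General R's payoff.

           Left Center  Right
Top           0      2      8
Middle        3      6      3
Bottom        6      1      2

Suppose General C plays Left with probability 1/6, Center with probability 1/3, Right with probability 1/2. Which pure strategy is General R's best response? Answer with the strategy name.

Expected payoff of Top: (1/6)·0 + (1/3)·2 + (1/2)·8 = 14/3.
Expected payoff of Middle: (1/6)·3 + (1/3)·6 + (1/2)·3 = 4.
Expected payoff of Bottom: (1/6)·6 + (1/3)·1 + (1/2)·2 = 7/3.
The largest is 14/3, so General R's best response is Top.

Top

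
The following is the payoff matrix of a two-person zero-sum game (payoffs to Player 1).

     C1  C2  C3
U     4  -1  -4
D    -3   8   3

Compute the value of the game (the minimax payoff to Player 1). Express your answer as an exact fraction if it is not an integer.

0

Row minima: U → -4, D → -3; maximin = -3.
Column maxima: C1 → 4, C2 → 8, C3 → 3; minimax = 3.
-3 ≠ 3, so there is no saddle point; optimal play is mixed.
C2 is strictly dominated by C3 (it gives Player 1 strictly more in every row), so Player 2 never plays it.
On the remaining 2×2 (U, D vs C1, C3):
Let Player 1 play U with probability p. Expected payoff against C1: 4p + (-3)(1−p) = 7p − 3; against C3: (-4)p + 3(1−p) = −7p + 3.
Setting these equal: 7p − 3 = −7p + 3 ⇒ 14p = 6 ⇒ p = 3/7, and the value is (7)·(3/7) − 3 = 0.
For Player 2: with q = P(C1), equating U's and D's payoffs gives 8q − 4 = −6q + 3 ⇒ q = 1/2.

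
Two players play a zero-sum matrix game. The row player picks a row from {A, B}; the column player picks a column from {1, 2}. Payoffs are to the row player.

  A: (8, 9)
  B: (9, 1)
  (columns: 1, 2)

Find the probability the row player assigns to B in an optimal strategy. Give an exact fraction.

1/9

Row minima: A → 8, B → 1; maximin = 8.
Column maxima: 1 → 9, 2 → 9; minimax = 9.
8 ≠ 9, so there is no saddle point; optimal play is mixed.
Let the row player play A with probability p. Expected payoff against 1: 8p + 9(1−p) = −p + 9; against 2: 9p + 1(1−p) = 8p + 1.
Setting these equal: −p + 9 = 8p + 1 ⇒ −9p = -8 ⇒ p = 8/9, and the value is (-1)·(8/9) + 9 = 73/9.
For the column player: with q = P(1), equating A's and B's payoffs gives −q + 9 = 8q + 1 ⇒ q = 8/9.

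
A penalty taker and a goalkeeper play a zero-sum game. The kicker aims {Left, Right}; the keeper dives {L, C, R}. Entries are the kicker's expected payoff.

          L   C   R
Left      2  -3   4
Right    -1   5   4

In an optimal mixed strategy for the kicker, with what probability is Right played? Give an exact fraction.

Row minima: Left → -3, Right → -1; maximin = -1.
Column maxima: L → 2, C → 5, R → 4; minimax = 2.
-1 ≠ 2, so there is no saddle point; optimal play is mixed.
R is strictly dominated by L (it gives the kicker strictly more in every row), so the keeper never plays it.
On the remaining 2×2 (Left, Right vs L, C):
Let the kicker play Left with probability p. Expected payoff against L: 2p + (-1)(1−p) = 3p − 1; against C: (-3)p + 5(1−p) = −8p + 5.
Setting these equal: 3p − 1 = −8p + 5 ⇒ 11p = 6 ⇒ p = 6/11, and the value is (3)·(6/11) − 1 = 7/11.
For the keeper: with q = P(L), equating Left's and Right's payoffs gives 5q − 3 = −6q + 5 ⇒ q = 8/11.

5/11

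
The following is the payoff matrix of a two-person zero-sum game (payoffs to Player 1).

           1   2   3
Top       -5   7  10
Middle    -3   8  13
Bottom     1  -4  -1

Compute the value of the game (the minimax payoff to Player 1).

Row minima: Top → -5, Middle → -3, Bottom → -4; maximin = -3.
Column maxima: 1 → 1, 2 → 8, 3 → 13; minimax = 1.
-3 ≠ 1, so there is no saddle point; optimal play is mixed.
Top is strictly dominated by Middle, so Player 1 never plays it.
3 is strictly dominated by 2 (it gives Player 1 strictly more in every row), so Player 2 never plays it.
On the remaining 2×2 (Middle, Bottom vs 1, 2):
Let Player 1 play Middle with probability p. Expected payoff against 1: (-3)p + 1(1−p) = −4p + 1; against 2: 8p + (-4)(1−p) = 12p − 4.
Setting these equal: −4p + 1 = 12p − 4 ⇒ −16p = -5 ⇒ p = 5/16, and the value is (-4)·(5/16) + 1 = -1/4.
For Player 2: with q = P(1), equating Middle's and Bottom's payoffs gives −11q + 8 = 5q − 4 ⇒ q = 3/4.

-1/4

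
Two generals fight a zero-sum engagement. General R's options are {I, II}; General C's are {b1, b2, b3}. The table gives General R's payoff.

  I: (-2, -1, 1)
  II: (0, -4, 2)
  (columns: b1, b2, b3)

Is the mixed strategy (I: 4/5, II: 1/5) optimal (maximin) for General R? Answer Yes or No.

Against b1 this mix gives (4/5)·(-2) + (1/5)·0 = -8/5.
Against b2 this mix gives (4/5)·(-1) + (1/5)·(-4) = -8/5.
Against b3 this mix gives (4/5)·1 + (1/5)·2 = 6/5.
All of General C's active replies (b1, b2) yield -8/5, and no column does worse for General R. The mix makes General C indifferent and guarantees -8/5, so it is optimal.

Yes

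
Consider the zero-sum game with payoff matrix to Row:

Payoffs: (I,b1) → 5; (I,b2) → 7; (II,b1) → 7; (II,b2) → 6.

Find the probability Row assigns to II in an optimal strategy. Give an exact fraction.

Row minima: I → 5, II → 6; maximin = 6.
Column maxima: b1 → 7, b2 → 7; minimax = 7.
6 ≠ 7, so there is no saddle point; optimal play is mixed.
Let Row play I with probability p. Expected payoff against b1: 5p + 7(1−p) = −2p + 7; against b2: 7p + 6(1−p) = p + 6.
Setting these equal: −2p + 7 = p + 6 ⇒ −3p = -1 ⇒ p = 1/3, and the value is (-2)·(1/3) + 7 = 19/3.
For Column: with q = P(b1), equating I's and II's payoffs gives −2q + 7 = q + 6 ⇒ q = 1/3.

2/3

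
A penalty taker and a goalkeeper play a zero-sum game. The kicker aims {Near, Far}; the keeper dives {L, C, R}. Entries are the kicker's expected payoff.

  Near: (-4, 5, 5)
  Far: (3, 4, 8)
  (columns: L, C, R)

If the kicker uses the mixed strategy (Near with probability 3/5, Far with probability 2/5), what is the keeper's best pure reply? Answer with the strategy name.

L

If the keeper plays L, the kicker's expected payoff is (3/5)·(-4) + (2/5)·3 = -6/5.
If the keeper plays C, the kicker's expected payoff is (3/5)·5 + (2/5)·4 = 23/5.
If the keeper plays R, the kicker's expected payoff is (3/5)·5 + (2/5)·8 = 31/5.
The keeper minimizes the kicker's payoff; the smallest is -6/5, so the best response is L.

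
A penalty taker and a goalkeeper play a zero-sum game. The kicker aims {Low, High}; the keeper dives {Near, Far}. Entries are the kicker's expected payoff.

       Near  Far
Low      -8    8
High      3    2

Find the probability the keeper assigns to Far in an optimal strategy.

11/17

Row minima: Low → -8, High → 2; maximin = 2.
Column maxima: Near → 3, Far → 8; minimax = 3.
2 ≠ 3, so there is no saddle point; optimal play is mixed.
Let the kicker play Low with probability p. Expected payoff against Near: (-8)p + 3(1−p) = −11p + 3; against Far: 8p + 2(1−p) = 6p + 2.
Setting these equal: −11p + 3 = 6p + 2 ⇒ −17p = -1 ⇒ p = 1/17, and the value is (-11)·(1/17) + 3 = 40/17.
For the keeper: with q = P(Near), equating Low's and High's payoffs gives −16q + 8 = q + 2 ⇒ q = 6/17.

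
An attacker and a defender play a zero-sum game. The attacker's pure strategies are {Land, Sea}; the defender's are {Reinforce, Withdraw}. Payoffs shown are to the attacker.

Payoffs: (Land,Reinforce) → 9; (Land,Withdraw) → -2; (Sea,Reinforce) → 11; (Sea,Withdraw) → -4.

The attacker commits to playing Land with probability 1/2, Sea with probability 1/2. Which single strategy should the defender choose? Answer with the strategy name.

If the defender plays Reinforce, the attacker's expected payoff is (1/2)·9 + (1/2)·11 = 10.
If the defender plays Withdraw, the attacker's expected payoff is (1/2)·(-2) + (1/2)·(-4) = -3.
The defender minimizes the attacker's payoff; the smallest is -3, so the best response is Withdraw.

Withdraw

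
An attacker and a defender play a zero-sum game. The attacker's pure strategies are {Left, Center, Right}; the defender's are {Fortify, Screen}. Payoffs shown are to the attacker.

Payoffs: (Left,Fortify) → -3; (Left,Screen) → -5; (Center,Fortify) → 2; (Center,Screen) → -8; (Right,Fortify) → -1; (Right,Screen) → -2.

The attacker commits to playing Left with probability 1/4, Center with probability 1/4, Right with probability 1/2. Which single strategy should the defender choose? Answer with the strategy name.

Screen

If the defender plays Fortify, the attacker's expected payoff is (1/4)·(-3) + (1/4)·2 + (1/2)·(-1) = -3/4.
If the defender plays Screen, the attacker's expected payoff is (1/4)·(-5) + (1/4)·(-8) + (1/2)·(-2) = -17/4.
The defender minimizes the attacker's payoff; the smallest is -17/4, so the best response is Screen.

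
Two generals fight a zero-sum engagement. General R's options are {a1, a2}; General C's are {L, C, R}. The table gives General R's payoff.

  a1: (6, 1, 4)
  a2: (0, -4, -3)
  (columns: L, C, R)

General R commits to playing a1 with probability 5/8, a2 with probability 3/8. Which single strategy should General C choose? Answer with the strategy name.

C

If General C plays L, General R's expected payoff is (5/8)·6 + (3/8)·0 = 15/4.
If General C plays C, General R's expected payoff is (5/8)·1 + (3/8)·(-4) = -7/8.
If General C plays R, General R's expected payoff is (5/8)·4 + (3/8)·(-3) = 11/8.
General C minimizes General R's payoff; the smallest is -7/8, so the best response is C.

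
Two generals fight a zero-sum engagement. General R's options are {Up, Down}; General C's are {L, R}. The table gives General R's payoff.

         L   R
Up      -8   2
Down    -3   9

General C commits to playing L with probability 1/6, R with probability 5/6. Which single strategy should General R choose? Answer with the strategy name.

Down

Expected payoff of Up: (1/6)·(-8) + (5/6)·2 = 1/3.
Expected payoff of Down: (1/6)·(-3) + (5/6)·9 = 7.
The largest is 7, so General R's best response is Down.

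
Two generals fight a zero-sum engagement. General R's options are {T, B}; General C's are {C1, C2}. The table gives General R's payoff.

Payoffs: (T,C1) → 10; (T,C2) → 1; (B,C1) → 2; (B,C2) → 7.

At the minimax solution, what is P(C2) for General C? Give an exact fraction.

Row minima: T → 1, B → 2; maximin = 2.
Column maxima: C1 → 10, C2 → 7; minimax = 7.
2 ≠ 7, so there is no saddle point; optimal play is mixed.
Let General R play T with probability p. Expected payoff against C1: 10p + 2(1−p) = 8p + 2; against C2: 1p + 7(1−p) = −6p + 7.
Setting these equal: 8p + 2 = −6p + 7 ⇒ 14p = 5 ⇒ p = 5/14, and the value is (8)·(5/14) + 2 = 34/7.
For General C: with q = P(C1), equating T's and B's payoffs gives 9q + 1 = −5q + 7 ⇒ q = 3/7.

4/7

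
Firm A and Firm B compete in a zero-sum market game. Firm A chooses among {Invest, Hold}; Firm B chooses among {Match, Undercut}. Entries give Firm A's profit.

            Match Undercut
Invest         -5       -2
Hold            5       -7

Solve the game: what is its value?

-3

Row minima: Invest → -5, Hold → -7; maximin = -5.
Column maxima: Match → 5, Undercut → -2; minimax = -2.
-5 ≠ -2, so there is no saddle point; optimal play is mixed.
Let Firm A play Invest with probability p. Expected payoff against Match: (-5)p + 5(1−p) = −10p + 5; against Undercut: (-2)p + (-7)(1−p) = 5p − 7.
Setting these equal: −10p + 5 = 5p − 7 ⇒ −15p = -12 ⇒ p = 4/5, and the value is (-10)·(4/5) + 5 = -3.
For Firm B: with q = P(Match), equating Invest's and Hold's payoffs gives −3q − 2 = 12q − 7 ⇒ q = 1/3.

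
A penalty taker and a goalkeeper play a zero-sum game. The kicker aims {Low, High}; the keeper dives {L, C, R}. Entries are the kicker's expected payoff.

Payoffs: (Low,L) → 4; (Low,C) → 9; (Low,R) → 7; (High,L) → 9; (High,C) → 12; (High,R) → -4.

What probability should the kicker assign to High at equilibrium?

3/16

Row minima: Low → 4, High → -4; maximin = 4.
Column maxima: L → 9, C → 12, R → 7; minimax = 7.
4 ≠ 7, so there is no saddle point; optimal play is mixed.
C is strictly dominated by L (it gives the kicker strictly more in every row), so the keeper never plays it.
On the remaining 2×2 (Low, High vs L, R):
Let the kicker play Low with probability p. Expected payoff against L: 4p + 9(1−p) = −5p + 9; against R: 7p + (-4)(1−p) = 11p − 4.
Setting these equal: −5p + 9 = 11p − 4 ⇒ −16p = -13 ⇒ p = 13/16, and the value is (-5)·(13/16) + 9 = 79/16.
For the keeper: with q = P(L), equating Low's and High's payoffs gives −3q + 7 = 13q − 4 ⇒ q = 11/16.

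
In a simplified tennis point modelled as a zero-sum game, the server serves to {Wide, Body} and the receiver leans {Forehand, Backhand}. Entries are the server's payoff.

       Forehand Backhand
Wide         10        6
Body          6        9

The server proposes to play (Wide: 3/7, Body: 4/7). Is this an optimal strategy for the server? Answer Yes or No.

Against Forehand this mix gives (3/7)·10 + (4/7)·6 = 54/7.
Against Backhand this mix gives (3/7)·6 + (4/7)·9 = 54/7.
All of the receiver's active replies (Forehand, Backhand) yield 54/7, and no column does worse for the server. The mix makes the receiver indifferent and guarantees 54/7, so it is optimal.

Yes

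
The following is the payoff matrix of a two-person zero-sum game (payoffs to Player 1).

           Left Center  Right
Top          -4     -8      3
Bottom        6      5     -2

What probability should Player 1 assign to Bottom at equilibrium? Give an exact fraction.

11/18

Row minima: Top → -8, Bottom → -2; maximin = -2.
Column maxima: Left → 6, Center → 5, Right → 3; minimax = 3.
-2 ≠ 3, so there is no saddle point; optimal play is mixed.
Left is strictly dominated by Center (it gives Player 1 strictly more in every row), so Player 2 never plays it.
On the remaining 2×2 (Top, Bottom vs Center, Right):
Let Player 1 play Top with probability p. Expected payoff against Center: (-8)p + 5(1−p) = −13p + 5; against Right: 3p + (-2)(1−p) = 5p − 2.
Setting these equal: −13p + 5 = 5p − 2 ⇒ −18p = -7 ⇒ p = 7/18, and the value is (-13)·(7/18) + 5 = -1/18.
For Player 2: with q = P(Center), equating Top's and Bottom's payoffs gives −11q + 3 = 7q − 2 ⇒ q = 5/18.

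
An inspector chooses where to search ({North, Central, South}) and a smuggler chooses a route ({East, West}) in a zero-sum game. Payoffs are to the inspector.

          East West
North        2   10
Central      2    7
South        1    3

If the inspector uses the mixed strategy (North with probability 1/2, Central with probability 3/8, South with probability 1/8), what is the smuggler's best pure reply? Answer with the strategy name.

If the smuggler plays East, the inspector's expected payoff is (1/2)·2 + (3/8)·2 + (1/8)·1 = 15/8.
If the smuggler plays West, the inspector's expected payoff is (1/2)·10 + (3/8)·7 + (1/8)·3 = 8.
The smuggler minimizes the inspector's payoff; the smallest is 15/8, so the best response is East.

East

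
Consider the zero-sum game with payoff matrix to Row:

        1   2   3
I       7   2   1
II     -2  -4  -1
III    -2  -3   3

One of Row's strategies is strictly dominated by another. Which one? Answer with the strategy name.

I gives a strictly higher payoff than II against every column: 7 > -2, 2 > -4, 1 > -1.
So II is strictly dominated and Row never plays it.

II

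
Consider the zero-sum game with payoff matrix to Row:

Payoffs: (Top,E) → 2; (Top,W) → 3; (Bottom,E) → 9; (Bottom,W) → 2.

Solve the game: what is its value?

Row minima: Top → 2, Bottom → 2; maximin = 2.
Column maxima: E → 9, W → 3; minimax = 3.
2 ≠ 3, so there is no saddle point; optimal play is mixed.
Let Row play Top with probability p. Expected payoff against E: 2p + 9(1−p) = −7p + 9; against W: 3p + 2(1−p) = p + 2.
Setting these equal: −7p + 9 = p + 2 ⇒ −8p = -7 ⇒ p = 7/8, and the value is (-7)·(7/8) + 9 = 23/8.
For Column: with q = P(E), equating Top's and Bottom's payoffs gives −q + 3 = 7q + 2 ⇒ q = 1/8.

23/8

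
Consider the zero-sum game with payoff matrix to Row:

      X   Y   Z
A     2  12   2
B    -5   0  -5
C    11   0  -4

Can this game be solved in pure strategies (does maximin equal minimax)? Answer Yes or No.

Yes

Row minima: A → 2, B → -5, C → -4; maximin = 2.
Column maxima: X → 11, Y → 12, Z → 2; minimax = 2.
maximin = minimax = 2, so a saddle point exists.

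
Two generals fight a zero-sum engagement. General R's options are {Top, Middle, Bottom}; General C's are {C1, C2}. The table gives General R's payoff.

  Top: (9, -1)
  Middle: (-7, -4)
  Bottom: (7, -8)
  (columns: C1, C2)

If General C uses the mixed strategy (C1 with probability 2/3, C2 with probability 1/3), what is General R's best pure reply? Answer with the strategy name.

Expected payoff of Top: (2/3)·9 + (1/3)·(-1) = 17/3.
Expected payoff of Middle: (2/3)·(-7) + (1/3)·(-4) = -6.
Expected payoff of Bottom: (2/3)·7 + (1/3)·(-8) = 2.
The largest is 17/3, so General R's best response is Top.

Top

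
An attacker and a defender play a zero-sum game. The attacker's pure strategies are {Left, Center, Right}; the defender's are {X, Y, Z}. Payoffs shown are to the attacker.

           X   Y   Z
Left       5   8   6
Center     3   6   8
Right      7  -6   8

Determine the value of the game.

Row minima: Left → 5, Center → 3, Right → -6; maximin = 5.
Column maxima: X → 7, Y → 8, Z → 8; minimax = 7.
5 ≠ 7, so there is no saddle point; optimal play is mixed.
Z is strictly dominated by X (it gives the attacker strictly more in every row), so the defender never plays it.
With Z eliminated, Center is strictly dominated by Left (Left gives the attacker strictly more in every remaining column), so the attacker never plays it.
On the remaining 2×2 (Left, Right vs X, Y):
Let the attacker play Left with probability p. Expected payoff against X: 5p + 7(1−p) = −2p + 7; against Y: 8p + (-6)(1−p) = 14p − 6.
Setting these equal: −2p + 7 = 14p − 6 ⇒ −16p = -13 ⇒ p = 13/16, and the value is (-2)·(13/16) + 7 = 43/8.
For the defender: with q = P(X), equating Left's and Right's payoffs gives −3q + 8 = 13q − 6 ⇒ q = 7/8.

43/8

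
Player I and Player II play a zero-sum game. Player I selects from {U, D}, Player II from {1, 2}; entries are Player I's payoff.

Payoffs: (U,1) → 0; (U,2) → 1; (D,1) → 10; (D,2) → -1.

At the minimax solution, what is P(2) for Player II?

5/6

Row minima: U → 0, D → -1; maximin = 0.
Column maxima: 1 → 10, 2 → 1; minimax = 1.
0 ≠ 1, so there is no saddle point; optimal play is mixed.
Let Player I play U with probability p. Expected payoff against 1: 0p + 10(1−p) = −10p + 10; against 2: 1p + (-1)(1−p) = 2p − 1.
Setting these equal: −10p + 10 = 2p − 1 ⇒ −12p = -11 ⇒ p = 11/12, and the value is (-10)·(11/12) + 10 = 5/6.
For Player II: with q = P(1), equating U's and D's payoffs gives −q + 1 = 11q − 1 ⇒ q = 1/6.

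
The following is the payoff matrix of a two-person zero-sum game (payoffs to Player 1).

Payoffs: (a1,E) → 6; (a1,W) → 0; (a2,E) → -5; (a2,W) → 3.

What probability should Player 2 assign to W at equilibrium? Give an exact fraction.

11/14

Row minima: a1 → 0, a2 → -5; maximin = 0.
Column maxima: E → 6, W → 3; minimax = 3.
0 ≠ 3, so there is no saddle point; optimal play is mixed.
Let Player 1 play a1 with probability p. Expected payoff against E: 6p + (-5)(1−p) = 11p − 5; against W: 0p + 3(1−p) = −3p + 3.
Setting these equal: 11p − 5 = −3p + 3 ⇒ 14p = 8 ⇒ p = 4/7, and the value is (11)·(4/7) − 5 = 9/7.
For Player 2: with q = P(E), equating a1's and a2's payoffs gives 6q = −8q + 3 ⇒ q = 3/14.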